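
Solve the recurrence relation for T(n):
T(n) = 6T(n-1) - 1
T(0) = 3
First-order linear non-homogeneous.
Homogeneous solution: T_h(n) = A·(6)^n.
Try constant particular solution T_p = K: K = 6K - 1 ⇒ K = \frac{1}{5}.
General: T(n) = A·(6)^n + \frac{1}{5}.
Apply T(0) = 3: A + \frac{1}{5} = 3 ⇒ A = \frac{14}{5}.
So T(n) = \frac{14 \cdot 6^{n}}{5} + \frac{1}{5}.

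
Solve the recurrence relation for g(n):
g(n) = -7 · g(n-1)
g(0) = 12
Pure geometric recurrence with ratio -7.
By induction g(n) = g(0) · (-7)^n = 12 \left(-7\right)^{n}.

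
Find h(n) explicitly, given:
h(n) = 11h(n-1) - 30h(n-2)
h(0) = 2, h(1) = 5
Characteristic equation: x² - 11x + 30 = 0, which factors as (x - (5))(x - (6)) = 0.
Roots r₁ = 5, r₂ = 6 (distinct).
General solution: h(n) = A·(5)^n + B·(6)^n.
From h(0) = 2: A + B = 2.
From h(1) = 5: 5A + 6B = 5.
Solving: A = 7, B = -5.
So h(n) = 7 \cdot 5^{n} - 5 \cdot 6^{n}.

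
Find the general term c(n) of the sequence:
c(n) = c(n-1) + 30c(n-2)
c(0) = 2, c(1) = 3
Characteristic equation: x² - x - 30 = 0, which factors as (x - (-5))(x - (6)) = 0.
Roots r₁ = -5, r₂ = 6 (distinct).
General solution: c(n) = A·(-5)^n + B·(6)^n.
From c(0) = 2: A + B = 2.
From c(1) = 3: -5A + 6B = 3.
Solving: A = \frac{9}{11}, B = \frac{13}{11}.
So c(n) = \frac{9 \left(-5\right)^{n}}{11} + \frac{13 \cdot 6^{n}}{11}.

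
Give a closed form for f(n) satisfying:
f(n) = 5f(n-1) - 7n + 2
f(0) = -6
First-order linear with linear forcing.
Homogeneous solution: f_h(n) = A·(5)^n.
Try particular f_p(n) = pn + q. Substituting:
  pn + q = 5(p(n-1) + q) - 7n + 2.
Matching the n-coefficient: p = 5p - 7 ⇒ p = \frac{7}{4}.
Matching constants: q = -5p + 5q + 2 ⇒ q = \frac{27}{16}.
General: f(n) = A·(5)^n + \frac{7 n}{4} + \frac{27}{16}.
Apply f(0) = -6: A + \frac{27}{16} = -6 ⇒ A = - \frac{123}{16}.
So f(n) = - \frac{123 \cdot 5^{n}}{16} + \frac{7 n}{4} + \frac{27}{16}.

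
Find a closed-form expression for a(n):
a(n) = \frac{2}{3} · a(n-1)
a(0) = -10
Pure geometric recurrence with ratio \frac{2}{3}.
By induction a(n) = a(0) · (\frac{2}{3})^n = - 10 \left(\frac{2}{3}\right)^{n}.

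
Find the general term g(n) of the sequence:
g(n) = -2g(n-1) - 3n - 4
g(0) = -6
First-order linear with linear forcing.
Homogeneous solution: g_h(n) = A·(-2)^n.
Try particular g_p(n) = pn + q. Substituting:
  pn + q = -2(p(n-1) + q) - 3n - 4.
Matching the n-coefficient: p = -2p - 3 ⇒ p = -1.
Matching constants: q = 2p - 2q - 4 ⇒ q = -2.
General: g(n) = A·(-2)^n - n - 2.
Apply g(0) = -6: A - 2 = -6 ⇒ A = -4.
So g(n) = - 4 \left(-2\right)^{n} - n - 2.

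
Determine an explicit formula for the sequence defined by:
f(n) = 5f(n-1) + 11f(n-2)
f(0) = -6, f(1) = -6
Characteristic equation: x² - 5x - 11 = 0.
Discriminant Δ = (5)² + 4·(11) = 69.
Roots r₁,₂ = (5 ± √69)/2, so r₁ = \frac{5}{2} + \frac{\sqrt{69}}{2}, r₂ = \frac{5}{2} - \frac{\sqrt{69}}{2}.
General solution: f(n) = A·r₁^n + B·r₂^n.
From the initial conditions, A + B = -6 and r₁A + r₂B = -6.
Since r₁ - r₂ = √69: A = (-6 - (-6)r₂)/√69 = -3 + \frac{3 \sqrt{69}}{23}, and B = -6 - A = -3 - \frac{3 \sqrt{69}}{23}.
So f(n) = \left(-3 + \frac{3 \sqrt{69}}{23}\right)\left(\frac{5}{2} + \frac{\sqrt{69}}{2}\right)^n + \left(-3 - \frac{3 \sqrt{69}}{23}\right)\left(\frac{5}{2} - \frac{\sqrt{69}}{2}\right)^n.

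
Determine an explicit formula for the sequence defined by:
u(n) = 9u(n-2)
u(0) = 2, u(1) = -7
Characteristic equation: x² - 9 = 0, which factors as (x - (3))(x - (-3)) = 0.
Roots r₁ = 3, r₂ = -3 (distinct).
General solution: u(n) = A·(3)^n + B·(-3)^n.
From u(0) = 2: A + B = 2.
From u(1) = -7: 3A - 3B = -7.
Solving: A = - \frac{1}{6}, B = \frac{13}{6}.
So u(n) = \frac{13 \left(-3\right)^{n}}{6} - \frac{3^{n}}{6}.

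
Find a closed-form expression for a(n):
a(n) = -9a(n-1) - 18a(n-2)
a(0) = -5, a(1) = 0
Characteristic equation: x² + 9x + 18 = 0, which factors as (x - (-3))(x - (-6)) = 0.
Roots r₁ = -3, r₂ = -6 (distinct).
General solution: a(n) = A·(-3)^n + B·(-6)^n.
From a(0) = -5: A + B = -5.
From a(1) = 0: -3A - 6B = 0.
Solving: A = -10, B = 5.
So a(n) = - 10 \left(-3\right)^{n} + 5 \left(-6\right)^{n}.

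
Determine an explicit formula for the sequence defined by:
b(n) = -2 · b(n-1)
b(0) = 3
Pure geometric recurrence with ratio -2.
By induction b(n) = b(0) · (-2)^n = 3 \left(-2\right)^{n}.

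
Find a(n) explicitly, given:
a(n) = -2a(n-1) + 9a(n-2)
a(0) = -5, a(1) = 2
Characteristic equation: x² + 2x - 9 = 0.
Discriminant Δ = (-2)² + 4·(9) = 40.
Roots r₁,₂ = (-2 ± √40)/2, so r₁ = -1 + \sqrt{10}, r₂ = - \sqrt{10} - 1.
General solution: a(n) = A·r₁^n + B·r₂^n.
From the initial conditions, A + B = -5 and r₁A + r₂B = 2.
Since r₁ - r₂ = √40: A = (2 - (-5)r₂)/√40 = - \frac{5}{2} - \frac{3 \sqrt{10}}{20}, and B = -5 - A = - \frac{5}{2} + \frac{3 \sqrt{10}}{20}.
So a(n) = \left(- \frac{5}{2} - \frac{3 \sqrt{10}}{20}\right)\left(-1 + \sqrt{10}\right)^n + \left(- \frac{5}{2} + \frac{3 \sqrt{10}}{20}\right)\left(- \sqrt{10} - 1\right)^n.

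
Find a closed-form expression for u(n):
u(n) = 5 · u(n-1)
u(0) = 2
Pure geometric recurrence with ratio 5.
By induction u(n) = u(0) · (5)^n = 2 \cdot 5^{n}.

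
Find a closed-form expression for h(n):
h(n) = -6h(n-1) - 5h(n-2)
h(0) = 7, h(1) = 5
Characteristic equation: x² + 6x + 5 = 0, which factors as (x - (-1))(x - (-5)) = 0.
Roots r₁ = -1, r₂ = -5 (distinct).
General solution: h(n) = A·(-1)^n + B·(-5)^n.
From h(0) = 7: A + B = 7.
From h(1) = 5: -A - 5B = 5.
Solving: A = 10, B = -3.
So h(n) = 10 \left(-1\right)^{n} - 3 \left(-5\right)^{n}.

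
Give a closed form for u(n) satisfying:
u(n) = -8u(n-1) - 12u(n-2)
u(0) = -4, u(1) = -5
Characteristic equation: x² + 8x + 12 = 0, which factors as (x - (-2))(x - (-6)) = 0.
Roots r₁ = -2, r₂ = -6 (distinct).
General solution: u(n) = A·(-2)^n + B·(-6)^n.
From u(0) = -4: A + B = -4.
From u(1) = -5: -2A - 6B = -5.
Solving: A = - \frac{29}{4}, B = \frac{13}{4}.
So u(n) = - \frac{29 \left(-2\right)^{n}}{4} + \frac{13 \left(-6\right)^{n}}{4}.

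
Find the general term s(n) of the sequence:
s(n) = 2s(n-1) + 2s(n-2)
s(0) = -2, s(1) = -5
Characteristic equation: x² - 2x - 2 = 0.
Discriminant Δ = (2)² + 4·(2) = 12.
Roots r₁,₂ = (2 ± √12)/2, so r₁ = 1 + \sqrt{3}, r₂ = 1 - \sqrt{3}.
General solution: s(n) = A·r₁^n + B·r₂^n.
From the initial conditions, A + B = -2 and r₁A + r₂B = -5.
Since r₁ - r₂ = √12: A = (-5 - (-2)r₂)/√12 = -1 - \frac{\sqrt{3}}{2}, and B = -2 - A = -1 + \frac{\sqrt{3}}{2}.
So s(n) = \left(-1 - \frac{\sqrt{3}}{2}\right)\left(1 + \sqrt{3}\right)^n + \left(-1 + \frac{\sqrt{3}}{2}\right)\left(1 - \sqrt{3}\right)^n.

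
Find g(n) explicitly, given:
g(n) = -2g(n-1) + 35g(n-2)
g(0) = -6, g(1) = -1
Characteristic equation: x² + 2x - 35 = 0, which factors as (x - (5))(x - (-7)) = 0.
Roots r₁ = 5, r₂ = -7 (distinct).
General solution: g(n) = A·(5)^n + B·(-7)^n.
From g(0) = -6: A + B = -6.
From g(1) = -1: 5A - 7B = -1.
Solving: A = - \frac{43}{12}, B = - \frac{29}{12}.
So g(n) = - \frac{29 \left(-7\right)^{n}}{12} - \frac{43 \cdot 5^{n}}{12}.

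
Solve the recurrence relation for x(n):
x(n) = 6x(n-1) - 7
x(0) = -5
First-order linear non-homogeneous.
Homogeneous solution: x_h(n) = A·(6)^n.
Try constant particular solution x_p = K: K = 6K - 7 ⇒ K = \frac{7}{5}.
General: x(n) = A·(6)^n + \frac{7}{5}.
Apply x(0) = -5: A + \frac{7}{5} = -5 ⇒ A = - \frac{32}{5}.
So x(n) = \frac{7}{5} - \frac{32 \cdot 6^{n}}{5}.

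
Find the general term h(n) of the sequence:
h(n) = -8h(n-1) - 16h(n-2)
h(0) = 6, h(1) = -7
Characteristic equation: x² + 8x + 16 = 0, which is (x - (-4))².
Repeated root r = -4.
General solution: h(n) = (A + Bn)·(-4)^n.
From h(0) = 6: A = 6.
From h(1) = -7: (A + B)·(-4) = -7 ⇒ B = - \frac{17}{4}.
So h(n) = \left(6 - \frac{17 n}{4}\right) \cdot (-4)^n.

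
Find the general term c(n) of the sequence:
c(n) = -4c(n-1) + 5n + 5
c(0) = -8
First-order linear with linear forcing.
Homogeneous solution: c_h(n) = A·(-4)^n.
Try particular c_p(n) = pn + q. Substituting:
  pn + q = -4(p(n-1) + q) + 5n + 5.
Matching the n-coefficient: p = -4p + 5 ⇒ p = 1.
Matching constants: q = 4p - 4q + 5 ⇒ q = \frac{9}{5}.
General: c(n) = A·(-4)^n + n + \frac{9}{5}.
Apply c(0) = -8: A + \frac{9}{5} = -8 ⇒ A = - \frac{49}{5}.
So c(n) = - \frac{49 \left(-4\right)^{n}}{5} + n + \frac{9}{5}.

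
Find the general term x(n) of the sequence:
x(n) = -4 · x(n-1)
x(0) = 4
Pure geometric recurrence with ratio -4.
By induction x(n) = x(0) · (-4)^n = 4 \left(-4\right)^{n}.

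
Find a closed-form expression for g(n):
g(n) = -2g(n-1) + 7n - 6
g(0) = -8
First-order linear with linear forcing.
Homogeneous solution: g_h(n) = A·(-2)^n.
Try particular g_p(n) = pn + q. Substituting:
  pn + q = -2(p(n-1) + q) + 7n - 6.
Matching the n-coefficient: p = -2p + 7 ⇒ p = \frac{7}{3}.
Matching constants: q = 2p - 2q - 6 ⇒ q = - \frac{4}{9}.
General: g(n) = A·(-2)^n + \frac{7 n}{3} - \frac{4}{9}.
Apply g(0) = -8: A - \frac{4}{9} = -8 ⇒ A = - \frac{68}{9}.
So g(n) = - \frac{68 \left(-2\right)^{n}}{9} + \frac{7 n}{3} - \frac{4}{9}.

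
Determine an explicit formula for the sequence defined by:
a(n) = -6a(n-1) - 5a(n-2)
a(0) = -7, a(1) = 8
Characteristic equation: x² + 6x + 5 = 0, which factors as (x - (-5))(x - (-1)) = 0.
Roots r₁ = -5, r₂ = -1 (distinct).
General solution: a(n) = A·(-5)^n + B·(-1)^n.
From a(0) = -7: A + B = -7.
From a(1) = 8: -5A - B = 8.
Solving: A = - \frac{1}{4}, B = - \frac{27}{4}.
So a(n) = - \frac{27 \left(-1\right)^{n}}{4} - \frac{\left(-5\right)^{n}}{4}.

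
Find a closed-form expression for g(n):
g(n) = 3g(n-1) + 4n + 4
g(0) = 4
First-order linear with linear forcing.
Homogeneous solution: g_h(n) = A·(3)^n.
Try particular g_p(n) = pn + q. Substituting:
  pn + q = 3(p(n-1) + q) + 4n + 4.
Matching the n-coefficient: p = 3p + 4 ⇒ p = -2.
Matching constants: q = -3p + 3q + 4 ⇒ q = -5.
General: g(n) = A·(3)^n - 2 n - 5.
Apply g(0) = 4: A - 5 = 4 ⇒ A = 9.
So g(n) = 9 \cdot 3^{n} - 2 n - 5.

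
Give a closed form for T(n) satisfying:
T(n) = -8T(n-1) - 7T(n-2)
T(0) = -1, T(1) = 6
Characteristic equation: x² + 8x + 7 = 0, which factors as (x - (-7))(x - (-1)) = 0.
Roots r₁ = -7, r₂ = -1 (distinct).
General solution: T(n) = A·(-7)^n + B·(-1)^n.
From T(0) = -1: A + B = -1.
From T(1) = 6: -7A - B = 6.
Solving: A = - \frac{5}{6}, B = - \frac{1}{6}.
So T(n) = - \frac{\left(-1\right)^{n}}{6} - \frac{5 \left(-7\right)^{n}}{6}.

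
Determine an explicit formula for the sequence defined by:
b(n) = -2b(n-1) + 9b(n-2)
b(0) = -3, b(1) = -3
Characteristic equation: x² + 2x - 9 = 0.
Discriminant Δ = (-2)² + 4·(9) = 40.
Roots r₁,₂ = (-2 ± √40)/2, so r₁ = -1 + \sqrt{10}, r₂ = - \sqrt{10} - 1.
General solution: b(n) = A·r₁^n + B·r₂^n.
From the initial conditions, A + B = -3 and r₁A + r₂B = -3.
Since r₁ - r₂ = √40: A = (-3 - (-3)r₂)/√40 = - \frac{3}{2} - \frac{3 \sqrt{10}}{10}, and B = -3 - A = - \frac{3}{2} + \frac{3 \sqrt{10}}{10}.
So b(n) = \left(- \frac{3}{2} - \frac{3 \sqrt{10}}{10}\right)\left(-1 + \sqrt{10}\right)^n + \left(- \frac{3}{2} + \frac{3 \sqrt{10}}{10}\right)\left(- \sqrt{10} - 1\right)^n.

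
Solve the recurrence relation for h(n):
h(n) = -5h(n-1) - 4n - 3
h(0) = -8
First-order linear with linear forcing.
Homogeneous solution: h_h(n) = A·(-5)^n.
Try particular h_p(n) = pn + q. Substituting:
  pn + q = -5(p(n-1) + q) - 4n - 3.
Matching the n-coefficient: p = -5p - 4 ⇒ p = - \frac{2}{3}.
Matching constants: q = 5p - 5q - 3 ⇒ q = - \frac{19}{18}.
General: h(n) = A·(-5)^n - \frac{2 n}{3} - \frac{19}{18}.
Apply h(0) = -8: A - \frac{19}{18} = -8 ⇒ A = - \frac{125}{18}.
So h(n) = - \frac{125 \left(-5\right)^{n}}{18} - \frac{2 n}{3} - \frac{19}{18}.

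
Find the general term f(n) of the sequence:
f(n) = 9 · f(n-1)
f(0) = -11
Pure geometric recurrence with ratio 9.
By induction f(n) = f(0) · (9)^n = - 11 \cdot 9^{n}.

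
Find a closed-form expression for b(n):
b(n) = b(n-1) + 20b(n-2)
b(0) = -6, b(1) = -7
Characteristic equation: x² - x - 20 = 0, which factors as (x - (5))(x - (-4)) = 0.
Roots r₁ = 5, r₂ = -4 (distinct).
General solution: b(n) = A·(5)^n + B·(-4)^n.
From b(0) = -6: A + B = -6.
From b(1) = -7: 5A - 4B = -7.
Solving: A = - \frac{31}{9}, B = - \frac{23}{9}.
So b(n) = - \frac{23 \left(-4\right)^{n}}{9} - \frac{31 \cdot 5^{n}}{9}.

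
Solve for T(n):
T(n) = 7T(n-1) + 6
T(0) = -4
First-order linear non-homogeneous.
Homogeneous solution: T_h(n) = A·(7)^n.
Try constant particular solution T_p = K: K = 7K + 6 ⇒ K = -1.
General: T(n) = A·(7)^n - 1.
Apply T(0) = -4: A - 1 = -4 ⇒ A = -3.
So T(n) = - 3 \cdot 7^{n} - 1.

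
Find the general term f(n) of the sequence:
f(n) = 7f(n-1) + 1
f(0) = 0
First-order linear non-homogeneous.
Homogeneous solution: f_h(n) = A·(7)^n.
Try constant particular solution f_p = K: K = 7K + 1 ⇒ K = - \frac{1}{6}.
General: f(n) = A·(7)^n - \frac{1}{6}.
Apply f(0) = 0: A - \frac{1}{6} = 0 ⇒ A = \frac{1}{6}.
So f(n) = \frac{7^{n}}{6} - \frac{1}{6}.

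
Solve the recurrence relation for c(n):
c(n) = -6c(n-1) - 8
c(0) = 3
First-order linear non-homogeneous.
Homogeneous solution: c_h(n) = A·(-6)^n.
Try constant particular solution c_p = K: K = -6K - 8 ⇒ K = - \frac{8}{7}.
General: c(n) = A·(-6)^n - \frac{8}{7}.
Apply c(0) = 3: A - \frac{8}{7} = 3 ⇒ A = \frac{29}{7}.
So c(n) = \frac{29 \left(-6\right)^{n}}{7} - \frac{8}{7}.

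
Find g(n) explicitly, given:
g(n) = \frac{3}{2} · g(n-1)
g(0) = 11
Pure geometric recurrence with ratio \frac{3}{2}.
By induction g(n) = g(0) · (\frac{3}{2})^n = 11 \left(\frac{3}{2}\right)^{n}.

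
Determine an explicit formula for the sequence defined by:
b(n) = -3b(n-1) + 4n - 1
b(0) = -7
First-order linear with linear forcing.
Homogeneous solution: b_h(n) = A·(-3)^n.
Try particular b_p(n) = pn + q. Substituting:
  pn + q = -3(p(n-1) + q) + 4n - 1.
Matching the n-coefficient: p = -3p + 4 ⇒ p = 1.
Matching constants: q = 3p - 3q - 1 ⇒ q = \frac{1}{2}.
General: b(n) = A·(-3)^n + n + \frac{1}{2}.
Apply b(0) = -7: A + \frac{1}{2} = -7 ⇒ A = - \frac{15}{2}.
So b(n) = - \frac{15 \left(-3\right)^{n}}{2} + n + \frac{1}{2}.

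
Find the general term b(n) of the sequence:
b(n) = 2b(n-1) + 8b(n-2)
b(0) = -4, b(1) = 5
Characteristic equation: x² - 2x - 8 = 0, which factors as (x - (-2))(x - (4)) = 0.
Roots r₁ = -2, r₂ = 4 (distinct).
General solution: b(n) = A·(-2)^n + B·(4)^n.
From b(0) = -4: A + B = -4.
From b(1) = 5: -2A + 4B = 5.
Solving: A = - \frac{7}{2}, B = - \frac{1}{2}.
So b(n) = - \frac{7 \left(-2\right)^{n}}{2} - \frac{4^{n}}{2}.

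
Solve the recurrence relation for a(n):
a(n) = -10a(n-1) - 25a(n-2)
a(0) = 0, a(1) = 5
Characteristic equation: x² + 10x + 25 = 0, which is (x - (-5))².
Repeated root r = -5.
General solution: a(n) = (A + Bn)·(-5)^n.
From a(0) = 0: A = 0.
From a(1) = 5: (A + B)·(-5) = 5 ⇒ B = -1.
So a(n) = \left(- n\right) \cdot (-5)^n.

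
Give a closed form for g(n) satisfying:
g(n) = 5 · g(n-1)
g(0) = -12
Pure geometric recurrence with ratio 5.
By induction g(n) = g(0) · (5)^n = - 12 \cdot 5^{n}.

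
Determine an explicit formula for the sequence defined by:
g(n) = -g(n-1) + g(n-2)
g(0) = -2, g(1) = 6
Characteristic equation: x² + x - 1 = 0.
Discriminant Δ = (-1)² + 4·(1) = 5.
Roots r₁,₂ = (-1 ± √5)/2, so r₁ = - \frac{1}{2} + \frac{\sqrt{5}}{2}, r₂ = - \frac{\sqrt{5}}{2} - \frac{1}{2}.
General solution: g(n) = A·r₁^n + B·r₂^n.
From the initial conditions, A + B = -2 and r₁A + r₂B = 6.
Since r₁ - r₂ = √5: A = (6 - (-2)r₂)/√5 = -1 + \sqrt{5}, and B = -2 - A = - \sqrt{5} - 1.
So g(n) = \left(-1 + \sqrt{5}\right)\left(- \frac{1}{2} + \frac{\sqrt{5}}{2}\right)^n + \left(- \sqrt{5} - 1\right)\left(- \frac{\sqrt{5}}{2} - \frac{1}{2}\right)^n.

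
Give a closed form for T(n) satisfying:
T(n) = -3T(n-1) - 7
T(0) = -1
First-order linear non-homogeneous.
Homogeneous solution: T_h(n) = A·(-3)^n.
Try constant particular solution T_p = K: K = -3K - 7 ⇒ K = - \frac{7}{4}.
General: T(n) = A·(-3)^n - \frac{7}{4}.
Apply T(0) = -1: A - \frac{7}{4} = -1 ⇒ A = \frac{3}{4}.
So T(n) = \frac{3 \left(-3\right)^{n}}{4} - \frac{7}{4}.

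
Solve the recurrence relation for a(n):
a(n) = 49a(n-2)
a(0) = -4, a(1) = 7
Characteristic equation: x² - 49 = 0, which factors as (x - (7))(x - (-7)) = 0.
Roots r₁ = 7, r₂ = -7 (distinct).
General solution: a(n) = A·(7)^n + B·(-7)^n.
From a(0) = -4: A + B = -4.
From a(1) = 7: 7A - 7B = 7.
Solving: A = - \frac{3}{2}, B = - \frac{5}{2}.
So a(n) = - \frac{5 \left(-7\right)^{n}}{2} - \frac{3 \cdot 7^{n}}{2}.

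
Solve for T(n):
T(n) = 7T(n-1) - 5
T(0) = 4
First-order linear non-homogeneous.
Homogeneous solution: T_h(n) = A·(7)^n.
Try constant particular solution T_p = K: K = 7K - 5 ⇒ K = \frac{5}{6}.
General: T(n) = A·(7)^n + \frac{5}{6}.
Apply T(0) = 4: A + \frac{5}{6} = 4 ⇒ A = \frac{19}{6}.
So T(n) = \frac{19 \cdot 7^{n}}{6} + \frac{5}{6}.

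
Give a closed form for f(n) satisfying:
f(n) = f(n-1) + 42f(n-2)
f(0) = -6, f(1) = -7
Characteristic equation: x² - x - 42 = 0, which factors as (x - (-6))(x - (7)) = 0.
Roots r₁ = -6, r₂ = 7 (distinct).
General solution: f(n) = A·(-6)^n + B·(7)^n.
From f(0) = -6: A + B = -6.
From f(1) = -7: -6A + 7B = -7.
Solving: A = - \frac{35}{13}, B = - \frac{43}{13}.
So f(n) = - \frac{35 \left(-6\right)^{n}}{13} - \frac{43 \cdot 7^{n}}{13}.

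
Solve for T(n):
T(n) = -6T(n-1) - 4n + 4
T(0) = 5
First-order linear with linear forcing.
Homogeneous solution: T_h(n) = A·(-6)^n.
Try particular T_p(n) = pn + q. Substituting:
  pn + q = -6(p(n-1) + q) - 4n + 4.
Matching the n-coefficient: p = -6p - 4 ⇒ p = - \frac{4}{7}.
Matching constants: q = 6p - 6q + 4 ⇒ q = \frac{4}{49}.
General: T(n) = A·(-6)^n - \frac{4 n}{7} + \frac{4}{49}.
Apply T(0) = 5: A + \frac{4}{49} = 5 ⇒ A = \frac{241}{49}.
So T(n) = \frac{241 \left(-6\right)^{n}}{49} - \frac{4 n}{7} + \frac{4}{49}.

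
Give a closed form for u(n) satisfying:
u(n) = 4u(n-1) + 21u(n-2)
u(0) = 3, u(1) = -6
Characteristic equation: x² - 4x - 21 = 0, which factors as (x - (-3))(x - (7)) = 0.
Roots r₁ = -3, r₂ = 7 (distinct).
General solution: u(n) = A·(-3)^n + B·(7)^n.
From u(0) = 3: A + B = 3.
From u(1) = -6: -3A + 7B = -6.
Solving: A = \frac{27}{10}, B = \frac{3}{10}.
So u(n) = \frac{27 \left(-3\right)^{n}}{10} + \frac{3 \cdot 7^{n}}{10}.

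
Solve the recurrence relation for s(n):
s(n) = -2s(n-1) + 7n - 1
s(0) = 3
First-order linear with linear forcing.
Homogeneous solution: s_h(n) = A·(-2)^n.
Try particular s_p(n) = pn + q. Substituting:
  pn + q = -2(p(n-1) + q) + 7n - 1.
Matching the n-coefficient: p = -2p + 7 ⇒ p = \frac{7}{3}.
Matching constants: q = 2p - 2q - 1 ⇒ q = \frac{11}{9}.
General: s(n) = A·(-2)^n + \frac{7 n}{3} + \frac{11}{9}.
Apply s(0) = 3: A + \frac{11}{9} = 3 ⇒ A = \frac{16}{9}.
So s(n) = \frac{16 \left(-2\right)^{n}}{9} + \frac{7 n}{3} + \frac{11}{9}.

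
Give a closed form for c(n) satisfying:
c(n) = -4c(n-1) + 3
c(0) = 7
First-order linear non-homogeneous.
Homogeneous solution: c_h(n) = A·(-4)^n.
Try constant particular solution c_p = K: K = -4K + 3 ⇒ K = \frac{3}{5}.
General: c(n) = A·(-4)^n + \frac{3}{5}.
Apply c(0) = 7: A + \frac{3}{5} = 7 ⇒ A = \frac{32}{5}.
So c(n) = \frac{32 \left(-4\right)^{n}}{5} + \frac{3}{5}.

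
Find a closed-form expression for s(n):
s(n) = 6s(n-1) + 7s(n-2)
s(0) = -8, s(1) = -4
Characteristic equation: x² - 6x - 7 = 0, which factors as (x - (-1))(x - (7)) = 0.
Roots r₁ = -1, r₂ = 7 (distinct).
General solution: s(n) = A·(-1)^n + B·(7)^n.
From s(0) = -8: A + B = -8.
From s(1) = -4: -A + 7B = -4.
Solving: A = - \frac{13}{2}, B = - \frac{3}{2}.
So s(n) = - \frac{13 \left(-1\right)^{n}}{2} - \frac{3 \cdot 7^{n}}{2}.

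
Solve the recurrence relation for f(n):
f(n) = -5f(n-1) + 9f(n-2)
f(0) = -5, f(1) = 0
Characteristic equation: x² + 5x - 9 = 0.
Discriminant Δ = (-5)² + 4·(9) = 61.
Roots r₁,₂ = (-5 ± √61)/2, so r₁ = - \frac{5}{2} + \frac{\sqrt{61}}{2}, r₂ = - \frac{\sqrt{61}}{2} - \frac{5}{2}.
General solution: f(n) = A·r₁^n + B·r₂^n.
From the initial conditions, A + B = -5 and r₁A + r₂B = 0.
Since r₁ - r₂ = √61: A = (0 - (-5)r₂)/√61 = - \frac{5}{2} - \frac{25 \sqrt{61}}{122}, and B = -5 - A = - \frac{5}{2} + \frac{25 \sqrt{61}}{122}.
So f(n) = \left(- \frac{5}{2} - \frac{25 \sqrt{61}}{122}\right)\left(- \frac{5}{2} + \frac{\sqrt{61}}{2}\right)^n + \left(- \frac{5}{2} + \frac{25 \sqrt{61}}{122}\right)\left(- \frac{\sqrt{61}}{2} - \frac{5}{2}\right)^n.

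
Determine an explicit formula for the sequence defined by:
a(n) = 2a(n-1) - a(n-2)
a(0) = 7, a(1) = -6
Characteristic equation: x² - 2x + 1 = 0, which is (x - (1))².
Repeated root r = 1.
General solution: a(n) = (A + Bn)·(1)^n.
From a(0) = 7: A = 7.
From a(1) = -6: (A + B)·(1) = -6 ⇒ B = -13.
So a(n) = \left(7 - 13 n\right) \cdot (1)^n.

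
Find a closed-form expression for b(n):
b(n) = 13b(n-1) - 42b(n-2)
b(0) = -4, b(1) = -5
Characteristic equation: x² - 13x + 42 = 0, which factors as (x - (7))(x - (6)) = 0.
Roots r₁ = 7, r₂ = 6 (distinct).
General solution: b(n) = A·(7)^n + B·(6)^n.
From b(0) = -4: A + B = -4.
From b(1) = -5: 7A + 6B = -5.
Solving: A = 19, B = -23.
So b(n) = - 23 \cdot 6^{n} + 19 \cdot 7^{n}.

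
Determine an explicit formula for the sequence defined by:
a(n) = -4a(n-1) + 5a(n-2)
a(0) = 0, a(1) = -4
Characteristic equation: x² + 4x - 5 = 0, which factors as (x - (-5))(x - (1)) = 0.
Roots r₁ = -5, r₂ = 1 (distinct).
General solution: a(n) = A·(-5)^n + B·(1)^n.
From a(0) = 0: A + B = 0.
From a(1) = -4: -5A + B = -4.
Solving: A = \frac{2}{3}, B = - \frac{2}{3}.
So a(n) = \frac{2 \left(-5\right)^{n}}{3} - \frac{2}{3}.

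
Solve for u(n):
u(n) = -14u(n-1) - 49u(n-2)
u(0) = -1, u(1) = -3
Characteristic equation: x² + 14x + 49 = 0, which is (x - (-7))².
Repeated root r = -7.
General solution: u(n) = (A + Bn)·(-7)^n.
From u(0) = -1: A = -1.
From u(1) = -3: (A + B)·(-7) = -3 ⇒ B = \frac{10}{7}.
So u(n) = \left(\frac{10 n}{7} - 1\right) \cdot (-7)^n.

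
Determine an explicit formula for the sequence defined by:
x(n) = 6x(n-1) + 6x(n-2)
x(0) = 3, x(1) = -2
Characteristic equation: x² - 6x - 6 = 0.
Discriminant Δ = (6)² + 4·(6) = 60.
Roots r₁,₂ = (6 ± √60)/2, so r₁ = 3 + \sqrt{15}, r₂ = 3 - \sqrt{15}.
General solution: x(n) = A·r₁^n + B·r₂^n.
From the initial conditions, A + B = 3 and r₁A + r₂B = -2.
Since r₁ - r₂ = √60: A = (-2 - (3)r₂)/√60 = \frac{3}{2} - \frac{11 \sqrt{15}}{30}, and B = 3 - A = \frac{11 \sqrt{15}}{30} + \frac{3}{2}.
So x(n) = \left(\frac{3}{2} - \frac{11 \sqrt{15}}{30}\right)\left(3 + \sqrt{15}\right)^n + \left(\frac{11 \sqrt{15}}{30} + \frac{3}{2}\right)\left(3 - \sqrt{15}\right)^n.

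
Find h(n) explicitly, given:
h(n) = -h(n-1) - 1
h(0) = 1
First-order linear non-homogeneous.
Homogeneous solution: h_h(n) = A·(-1)^n.
Try constant particular solution h_p = K: K = -K - 1 ⇒ K = - \frac{1}{2}.
General: h(n) = A·(-1)^n - \frac{1}{2}.
Apply h(0) = 1: A - \frac{1}{2} = 1 ⇒ A = \frac{3}{2}.
So h(n) = \frac{3 \left(-1\right)^{n}}{2} - \frac{1}{2}.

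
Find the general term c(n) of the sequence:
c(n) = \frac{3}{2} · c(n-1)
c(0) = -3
Pure geometric recurrence with ratio \frac{3}{2}.
By induction c(n) = c(0) · (\frac{3}{2})^n = - 3 \left(\frac{3}{2}\right)^{n}.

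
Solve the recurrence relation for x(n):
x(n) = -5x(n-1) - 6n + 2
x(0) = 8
First-order linear with linear forcing.
Homogeneous solution: x_h(n) = A·(-5)^n.
Try particular x_p(n) = pn + q. Substituting:
  pn + q = -5(p(n-1) + q) - 6n + 2.
Matching the n-coefficient: p = -5p - 6 ⇒ p = -1.
Matching constants: q = 5p - 5q + 2 ⇒ q = - \frac{1}{2}.
General: x(n) = A·(-5)^n - n - \frac{1}{2}.
Apply x(0) = 8: A - \frac{1}{2} = 8 ⇒ A = \frac{17}{2}.
So x(n) = \frac{17 \left(-5\right)^{n}}{2} - n - \frac{1}{2}.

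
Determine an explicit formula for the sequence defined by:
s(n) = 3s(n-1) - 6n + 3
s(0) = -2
First-order linear with linear forcing.
Homogeneous solution: s_h(n) = A·(3)^n.
Try particular s_p(n) = pn + q. Substituting:
  pn + q = 3(p(n-1) + q) - 6n + 3.
Matching the n-coefficient: p = 3p - 6 ⇒ p = 3.
Matching constants: q = -3p + 3q + 3 ⇒ q = 3.
General: s(n) = A·(3)^n + 3 n + 3.
Apply s(0) = -2: A + 3 = -2 ⇒ A = -5.
So s(n) = - 5 \cdot 3^{n} + 3 n + 3.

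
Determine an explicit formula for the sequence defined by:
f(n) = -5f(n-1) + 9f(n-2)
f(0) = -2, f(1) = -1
Characteristic equation: x² + 5x - 9 = 0.
Discriminant Δ = (-5)² + 4·(9) = 61.
Roots r₁,₂ = (-5 ± √61)/2, so r₁ = - \frac{5}{2} + \frac{\sqrt{61}}{2}, r₂ = - \frac{\sqrt{61}}{2} - \frac{5}{2}.
General solution: f(n) = A·r₁^n + B·r₂^n.
From the initial conditions, A + B = -2 and r₁A + r₂B = -1.
Since r₁ - r₂ = √61: A = (-1 - (-2)r₂)/√61 = -1 - \frac{6 \sqrt{61}}{61}, and B = -2 - A = -1 + \frac{6 \sqrt{61}}{61}.
So f(n) = \left(-1 - \frac{6 \sqrt{61}}{61}\right)\left(- \frac{5}{2} + \frac{\sqrt{61}}{2}\right)^n + \left(-1 + \frac{6 \sqrt{61}}{61}\right)\left(- \frac{\sqrt{61}}{2} - \frac{5}{2}\right)^n.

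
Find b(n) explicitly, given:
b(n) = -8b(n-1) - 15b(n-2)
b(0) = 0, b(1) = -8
Characteristic equation: x² + 8x + 15 = 0, which factors as (x - (-5))(x - (-3)) = 0.
Roots r₁ = -5, r₂ = -3 (distinct).
General solution: b(n) = A·(-5)^n + B·(-3)^n.
From b(0) = 0: A + B = 0.
From b(1) = -8: -5A - 3B = -8.
Solving: A = 4, B = -4.
So b(n) = - 4 \left(-3\right)^{n} + 4 \left(-5\right)^{n}.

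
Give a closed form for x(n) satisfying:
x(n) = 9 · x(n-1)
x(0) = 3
Pure geometric recurrence with ratio 9.
By induction x(n) = x(0) · (9)^n = 3 \cdot 9^{n}.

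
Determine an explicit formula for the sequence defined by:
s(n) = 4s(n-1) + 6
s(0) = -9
First-order linear non-homogeneous.
Homogeneous solution: s_h(n) = A·(4)^n.
Try constant particular solution s_p = K: K = 4K + 6 ⇒ K = -2.
General: s(n) = A·(4)^n - 2.
Apply s(0) = -9: A - 2 = -9 ⇒ A = -7.
So s(n) = - 7 \cdot 4^{n} - 2.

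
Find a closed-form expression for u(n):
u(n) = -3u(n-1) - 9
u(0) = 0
First-order linear non-homogeneous.
Homogeneous solution: u_h(n) = A·(-3)^n.
Try constant particular solution u_p = K: K = -3K - 9 ⇒ K = - \frac{9}{4}.
General: u(n) = A·(-3)^n - \frac{9}{4}.
Apply u(0) = 0: A - \frac{9}{4} = 0 ⇒ A = \frac{9}{4}.
So u(n) = \frac{9 \left(-3\right)^{n}}{4} - \frac{9}{4}.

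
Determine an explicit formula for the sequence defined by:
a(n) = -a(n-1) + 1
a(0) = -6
First-order linear non-homogeneous.
Homogeneous solution: a_h(n) = A·(-1)^n.
Try constant particular solution a_p = K: K = -K + 1 ⇒ K = \frac{1}{2}.
General: a(n) = A·(-1)^n + \frac{1}{2}.
Apply a(0) = -6: A + \frac{1}{2} = -6 ⇒ A = - \frac{13}{2}.
So a(n) = \frac{1}{2} - \frac{13 \left(-1\right)^{n}}{2}.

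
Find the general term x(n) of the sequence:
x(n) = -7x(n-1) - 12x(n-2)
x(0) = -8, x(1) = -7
Characteristic equation: x² + 7x + 12 = 0, which factors as (x - (-4))(x - (-3)) = 0.
Roots r₁ = -4, r₂ = -3 (distinct).
General solution: x(n) = A·(-4)^n + B·(-3)^n.
From x(0) = -8: A + B = -8.
From x(1) = -7: -4A - 3B = -7.
Solving: A = 31, B = -39.
So x(n) = - 39 \left(-3\right)^{n} + 31 \left(-4\right)^{n}.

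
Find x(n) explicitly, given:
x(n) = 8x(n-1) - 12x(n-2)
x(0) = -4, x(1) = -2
Characteristic equation: x² - 8x + 12 = 0, which factors as (x - (2))(x - (6)) = 0.
Roots r₁ = 2, r₂ = 6 (distinct).
General solution: x(n) = A·(2)^n + B·(6)^n.
From x(0) = -4: A + B = -4.
From x(1) = -2: 2A + 6B = -2.
Solving: A = - \frac{11}{2}, B = \frac{3}{2}.
So x(n) = - \frac{11 \cdot 2^{n}}{2} + \frac{3 \cdot 6^{n}}{2}.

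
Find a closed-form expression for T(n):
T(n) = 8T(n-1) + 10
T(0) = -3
First-order linear non-homogeneous.
Homogeneous solution: T_h(n) = A·(8)^n.
Try constant particular solution T_p = K: K = 8K + 10 ⇒ K = - \frac{10}{7}.
General: T(n) = A·(8)^n - \frac{10}{7}.
Apply T(0) = -3: A - \frac{10}{7} = -3 ⇒ A = - \frac{11}{7}.
So T(n) = - \frac{11 \cdot 8^{n}}{7} - \frac{10}{7}.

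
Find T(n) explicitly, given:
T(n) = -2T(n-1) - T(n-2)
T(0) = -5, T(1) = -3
Characteristic equation: x² + 2x + 1 = 0, which is (x - (-1))².
Repeated root r = -1.
General solution: T(n) = (A + Bn)·(-1)^n.
From T(0) = -5: A = -5.
From T(1) = -3: (A + B)·(-1) = -3 ⇒ B = 8.
So T(n) = \left(8 n - 5\right) \cdot (-1)^n.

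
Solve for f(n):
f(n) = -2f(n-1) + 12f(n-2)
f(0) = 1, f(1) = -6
Characteristic equation: x² + 2x - 12 = 0.
Discriminant Δ = (-2)² + 4·(12) = 52.
Roots r₁,₂ = (-2 ± √52)/2, so r₁ = -1 + \sqrt{13}, r₂ = - \sqrt{13} - 1.
General solution: f(n) = A·r₁^n + B·r₂^n.
From the initial conditions, A + B = 1 and r₁A + r₂B = -6.
Since r₁ - r₂ = √52: A = (-6 - (1)r₂)/√52 = \frac{1}{2} - \frac{5 \sqrt{13}}{26}, and B = 1 - A = \frac{1}{2} + \frac{5 \sqrt{13}}{26}.
So f(n) = \left(\frac{1}{2} - \frac{5 \sqrt{13}}{26}\right)\left(-1 + \sqrt{13}\right)^n + \left(\frac{1}{2} + \frac{5 \sqrt{13}}{26}\right)\left(- \sqrt{13} - 1\right)^n.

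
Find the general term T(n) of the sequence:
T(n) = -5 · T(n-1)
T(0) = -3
Pure geometric recurrence with ratio -5.
By induction T(n) = T(0) · (-5)^n = - 3 \left(-5\right)^{n}.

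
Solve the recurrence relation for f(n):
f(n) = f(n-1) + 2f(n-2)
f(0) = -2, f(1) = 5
Characteristic equation: x² - x - 2 = 0, which factors as (x - (2))(x - (-1)) = 0.
Roots r₁ = 2, r₂ = -1 (distinct).
General solution: f(n) = A·(2)^n + B·(-1)^n.
From f(0) = -2: A + B = -2.
From f(1) = 5: 2A - B = 5.
Solving: A = 1, B = -3.
So f(n) = - 3 \left(-1\right)^{n} + 2^{n}.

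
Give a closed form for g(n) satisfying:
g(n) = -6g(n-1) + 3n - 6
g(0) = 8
First-order linear with linear forcing.
Homogeneous solution: g_h(n) = A·(-6)^n.
Try particular g_p(n) = pn + q. Substituting:
  pn + q = -6(p(n-1) + q) + 3n - 6.
Matching the n-coefficient: p = -6p + 3 ⇒ p = \frac{3}{7}.
Matching constants: q = 6p - 6q - 6 ⇒ q = - \frac{24}{49}.
General: g(n) = A·(-6)^n + \frac{3 n}{7} - \frac{24}{49}.
Apply g(0) = 8: A - \frac{24}{49} = 8 ⇒ A = \frac{416}{49}.
So g(n) = \frac{416 \left(-6\right)^{n}}{49} + \frac{3 n}{7} - \frac{24}{49}.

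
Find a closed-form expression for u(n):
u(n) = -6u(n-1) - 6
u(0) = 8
First-order linear non-homogeneous.
Homogeneous solution: u_h(n) = A·(-6)^n.
Try constant particular solution u_p = K: K = -6K - 6 ⇒ K = - \frac{6}{7}.
General: u(n) = A·(-6)^n - \frac{6}{7}.
Apply u(0) = 8: A - \frac{6}{7} = 8 ⇒ A = \frac{62}{7}.
So u(n) = \frac{62 \left(-6\right)^{n}}{7} - \frac{6}{7}.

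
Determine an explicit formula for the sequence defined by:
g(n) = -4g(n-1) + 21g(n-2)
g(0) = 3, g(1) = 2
Characteristic equation: x² + 4x - 21 = 0, which factors as (x - (-7))(x - (3)) = 0.
Roots r₁ = -7, r₂ = 3 (distinct).
General solution: g(n) = A·(-7)^n + B·(3)^n.
From g(0) = 3: A + B = 3.
From g(1) = 2: -7A + 3B = 2.
Solving: A = \frac{7}{10}, B = \frac{23}{10}.
So g(n) = \frac{7 \left(-7\right)^{n}}{10} + \frac{23 \cdot 3^{n}}{10}.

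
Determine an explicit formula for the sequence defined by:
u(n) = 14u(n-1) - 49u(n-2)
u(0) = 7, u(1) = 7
Characteristic equation: x² - 14x + 49 = 0, which is (x - (7))².
Repeated root r = 7.
General solution: u(n) = (A + Bn)·(7)^n.
From u(0) = 7: A = 7.
From u(1) = 7: (A + B)·(7) = 7 ⇒ B = -6.
So u(n) = \left(7 - 6 n\right) \cdot (7)^n.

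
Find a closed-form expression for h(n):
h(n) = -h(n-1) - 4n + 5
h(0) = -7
First-order linear with linear forcing.
Homogeneous solution: h_h(n) = A·(-1)^n.
Try particular h_p(n) = pn + q. Substituting:
  pn + q = -(p(n-1) + q) - 4n + 5.
Matching the n-coefficient: p = -p - 4 ⇒ p = -2.
Matching constants: q = p - q + 5 ⇒ q = \frac{3}{2}.
General: h(n) = A·(-1)^n - 2 n + \frac{3}{2}.
Apply h(0) = -7: A + \frac{3}{2} = -7 ⇒ A = - \frac{17}{2}.
So h(n) = - \frac{17 \left(-1\right)^{n}}{2} - 2 n + \frac{3}{2}.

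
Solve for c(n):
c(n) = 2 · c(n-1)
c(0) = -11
Pure geometric recurrence with ratio 2.
By induction c(n) = c(0) · (2)^n = - 11 \cdot 2^{n}.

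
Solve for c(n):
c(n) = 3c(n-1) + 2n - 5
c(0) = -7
First-order linear with linear forcing.
Homogeneous solution: c_h(n) = A·(3)^n.
Try particular c_p(n) = pn + q. Substituting:
  pn + q = 3(p(n-1) + q) + 2n - 5.
Matching the n-coefficient: p = 3p + 2 ⇒ p = -1.
Matching constants: q = -3p + 3q - 5 ⇒ q = 1.
General: c(n) = A·(3)^n - n + 1.
Apply c(0) = -7: A + 1 = -7 ⇒ A = -8.
So c(n) = - 8 \cdot 3^{n} - n + 1.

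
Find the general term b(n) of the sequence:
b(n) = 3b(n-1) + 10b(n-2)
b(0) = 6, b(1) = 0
Characteristic equation: x² - 3x - 10 = 0, which factors as (x - (-2))(x - (5)) = 0.
Roots r₁ = -2, r₂ = 5 (distinct).
General solution: b(n) = A·(-2)^n + B·(5)^n.
From b(0) = 6: A + B = 6.
From b(1) = 0: -2A + 5B = 0.
Solving: A = \frac{30}{7}, B = \frac{12}{7}.
So b(n) = \frac{30 \left(-2\right)^{n}}{7} + \frac{12 \cdot 5^{n}}{7}.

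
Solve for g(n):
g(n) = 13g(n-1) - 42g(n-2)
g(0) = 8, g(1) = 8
Characteristic equation: x² - 13x + 42 = 0, which factors as (x - (7))(x - (6)) = 0.
Roots r₁ = 7, r₂ = 6 (distinct).
General solution: g(n) = A·(7)^n + B·(6)^n.
From g(0) = 8: A + B = 8.
From g(1) = 8: 7A + 6B = 8.
Solving: A = -40, B = 48.
So g(n) = 48 \cdot 6^{n} - 40 \cdot 7^{n}.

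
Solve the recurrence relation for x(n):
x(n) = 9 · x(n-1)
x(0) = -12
Pure geometric recurrence with ratio 9.
By induction x(n) = x(0) · (9)^n = - 12 \cdot 9^{n}.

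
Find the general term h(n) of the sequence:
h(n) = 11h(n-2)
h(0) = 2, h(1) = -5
Characteristic equation: x² - 11 = 0.
Discriminant Δ = (0)² + 4·(11) = 44.
Roots r₁,₂ = (0 ± √44)/2, so r₁ = \sqrt{11}, r₂ = - \sqrt{11}.
General solution: h(n) = A·r₁^n + B·r₂^n.
From the initial conditions, A + B = 2 and r₁A + r₂B = -5.
Since r₁ - r₂ = √44: A = (-5 - (2)r₂)/√44 = 1 - \frac{5 \sqrt{11}}{22}, and B = 2 - A = \frac{5 \sqrt{11}}{22} + 1.
So h(n) = \left(1 - \frac{5 \sqrt{11}}{22}\right)\left(\sqrt{11}\right)^n + \left(\frac{5 \sqrt{11}}{22} + 1\right)\left(- \sqrt{11}\right)^n.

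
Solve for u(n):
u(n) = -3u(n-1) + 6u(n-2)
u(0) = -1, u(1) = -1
Characteristic equation: x² + 3x - 6 = 0.
Discriminant Δ = (-3)² + 4·(6) = 33.
Roots r₁,₂ = (-3 ± √33)/2, so r₁ = - \frac{3}{2} + \frac{\sqrt{33}}{2}, r₂ = - \frac{\sqrt{33}}{2} - \frac{3}{2}.
General solution: u(n) = A·r₁^n + B·r₂^n.
From the initial conditions, A + B = -1 and r₁A + r₂B = -1.
Since r₁ - r₂ = √33: A = (-1 - (-1)r₂)/√33 = - \frac{1}{2} - \frac{5 \sqrt{33}}{66}, and B = -1 - A = - \frac{1}{2} + \frac{5 \sqrt{33}}{66}.
So u(n) = \left(- \frac{1}{2} - \frac{5 \sqrt{33}}{66}\right)\left(- \frac{3}{2} + \frac{\sqrt{33}}{2}\right)^n + \left(- \frac{1}{2} + \frac{5 \sqrt{33}}{66}\right)\left(- \frac{\sqrt{33}}{2} - \frac{3}{2}\right)^n.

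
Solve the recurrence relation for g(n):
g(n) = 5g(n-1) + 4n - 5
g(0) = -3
First-order linear with linear forcing.
Homogeneous solution: g_h(n) = A·(5)^n.
Try particular g_p(n) = pn + q. Substituting:
  pn + q = 5(p(n-1) + q) + 4n - 5.
Matching the n-coefficient: p = 5p + 4 ⇒ p = -1.
Matching constants: q = -5p + 5q - 5 ⇒ q = 0.
General: g(n) = A·(5)^n - n + 0.
Apply g(0) = -3: A + 0 = -3 ⇒ A = -3.
So g(n) = - 3 \cdot 5^{n} - n.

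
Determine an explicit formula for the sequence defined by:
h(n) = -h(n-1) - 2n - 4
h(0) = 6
First-order linear with linear forcing.
Homogeneous solution: h_h(n) = A·(-1)^n.
Try particular h_p(n) = pn + q. Substituting:
  pn + q = -(p(n-1) + q) - 2n - 4.
Matching the n-coefficient: p = -p - 2 ⇒ p = -1.
Matching constants: q = p - q - 4 ⇒ q = - \frac{5}{2}.
General: h(n) = A·(-1)^n - n - \frac{5}{2}.
Apply h(0) = 6: A - \frac{5}{2} = 6 ⇒ A = \frac{17}{2}.
So h(n) = \frac{17 \left(-1\right)^{n}}{2} - n - \frac{5}{2}.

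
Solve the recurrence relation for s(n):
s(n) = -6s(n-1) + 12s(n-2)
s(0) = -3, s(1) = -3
Characteristic equation: x² + 6x - 12 = 0.
Discriminant Δ = (-6)² + 4·(12) = 84.
Roots r₁,₂ = (-6 ± √84)/2, so r₁ = -3 + \sqrt{21}, r₂ = - \sqrt{21} - 3.
General solution: s(n) = A·r₁^n + B·r₂^n.
From the initial conditions, A + B = -3 and r₁A + r₂B = -3.
Since r₁ - r₂ = √84: A = (-3 - (-3)r₂)/√84 = - \frac{3}{2} - \frac{2 \sqrt{21}}{7}, and B = -3 - A = - \frac{3}{2} + \frac{2 \sqrt{21}}{7}.
So s(n) = \left(- \frac{3}{2} - \frac{2 \sqrt{21}}{7}\right)\left(-3 + \sqrt{21}\right)^n + \left(- \frac{3}{2} + \frac{2 \sqrt{21}}{7}\right)\left(- \sqrt{21} - 3\right)^n.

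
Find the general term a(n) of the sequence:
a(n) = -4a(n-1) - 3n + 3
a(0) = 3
First-order linear with linear forcing.
Homogeneous solution: a_h(n) = A·(-4)^n.
Try particular a_p(n) = pn + q. Substituting:
  pn + q = -4(p(n-1) + q) - 3n + 3.
Matching the n-coefficient: p = -4p - 3 ⇒ p = - \frac{3}{5}.
Matching constants: q = 4p - 4q + 3 ⇒ q = \frac{3}{25}.
General: a(n) = A·(-4)^n - \frac{3 n}{5} + \frac{3}{25}.
Apply a(0) = 3: A + \frac{3}{25} = 3 ⇒ A = \frac{72}{25}.
So a(n) = \frac{72 \left(-4\right)^{n}}{25} - \frac{3 n}{5} + \frac{3}{25}.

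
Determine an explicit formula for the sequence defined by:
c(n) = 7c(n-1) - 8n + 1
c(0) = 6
First-order linear with linear forcing.
Homogeneous solution: c_h(n) = A·(7)^n.
Try particular c_p(n) = pn + q. Substituting:
  pn + q = 7(p(n-1) + q) - 8n + 1.
Matching the n-coefficient: p = 7p - 8 ⇒ p = \frac{4}{3}.
Matching constants: q = -7p + 7q + 1 ⇒ q = \frac{25}{18}.
General: c(n) = A·(7)^n + \frac{4 n}{3} + \frac{25}{18}.
Apply c(0) = 6: A + \frac{25}{18} = 6 ⇒ A = \frac{83}{18}.
So c(n) = \frac{83 \cdot 7^{n}}{18} + \frac{4 n}{3} + \frac{25}{18}.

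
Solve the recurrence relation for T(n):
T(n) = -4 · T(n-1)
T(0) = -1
Pure geometric recurrence with ratio -4.
By induction T(n) = T(0) · (-4)^n = - \left(-4\right)^{n}.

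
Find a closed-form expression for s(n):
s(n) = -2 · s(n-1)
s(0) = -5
Pure geometric recurrence with ratio -2.
By induction s(n) = s(0) · (-2)^n = - 5 \left(-2\right)^{n}.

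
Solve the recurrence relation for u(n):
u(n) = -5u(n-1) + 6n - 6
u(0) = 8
First-order linear with linear forcing.
Homogeneous solution: u_h(n) = A·(-5)^n.
Try particular u_p(n) = pn + q. Substituting:
  pn + q = -5(p(n-1) + q) + 6n - 6.
Matching the n-coefficient: p = -5p + 6 ⇒ p = 1.
Matching constants: q = 5p - 5q - 6 ⇒ q = - \frac{1}{6}.
General: u(n) = A·(-5)^n + n - \frac{1}{6}.
Apply u(0) = 8: A - \frac{1}{6} = 8 ⇒ A = \frac{49}{6}.
So u(n) = \frac{49 \left(-5\right)^{n}}{6} + n - \frac{1}{6}.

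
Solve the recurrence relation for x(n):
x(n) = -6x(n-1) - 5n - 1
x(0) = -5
First-order linear with linear forcing.
Homogeneous solution: x_h(n) = A·(-6)^n.
Try particular x_p(n) = pn + q. Substituting:
  pn + q = -6(p(n-1) + q) - 5n - 1.
Matching the n-coefficient: p = -6p - 5 ⇒ p = - \frac{5}{7}.
Matching constants: q = 6p - 6q - 1 ⇒ q = - \frac{37}{49}.
General: x(n) = A·(-6)^n - \frac{5 n}{7} - \frac{37}{49}.
Apply x(0) = -5: A - \frac{37}{49} = -5 ⇒ A = - \frac{208}{49}.
So x(n) = - \frac{208 \left(-6\right)^{n}}{49} - \frac{5 n}{7} - \frac{37}{49}.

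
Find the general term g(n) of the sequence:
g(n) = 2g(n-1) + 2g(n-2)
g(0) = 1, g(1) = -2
Characteristic equation: x² - 2x - 2 = 0.
Discriminant Δ = (2)² + 4·(2) = 12.
Roots r₁,₂ = (2 ± √12)/2, so r₁ = 1 + \sqrt{3}, r₂ = 1 - \sqrt{3}.
General solution: g(n) = A·r₁^n + B·r₂^n.
From the initial conditions, A + B = 1 and r₁A + r₂B = -2.
Since r₁ - r₂ = √12: A = (-2 - (1)r₂)/√12 = \frac{1}{2} - \frac{\sqrt{3}}{2}, and B = 1 - A = \frac{1}{2} + \frac{\sqrt{3}}{2}.
So g(n) = \left(\frac{1}{2} - \frac{\sqrt{3}}{2}\right)\left(1 + \sqrt{3}\right)^n + \left(\frac{1}{2} + \frac{\sqrt{3}}{2}\right)\left(1 - \sqrt{3}\right)^n.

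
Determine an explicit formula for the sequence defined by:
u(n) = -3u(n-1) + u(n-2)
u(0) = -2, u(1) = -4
Characteristic equation: x² + 3x - 1 = 0.
Discriminant Δ = (-3)² + 4·(1) = 13.
Roots r₁,₂ = (-3 ± √13)/2, so r₁ = - \frac{3}{2} + \frac{\sqrt{13}}{2}, r₂ = - \frac{\sqrt{13}}{2} - \frac{3}{2}.
General solution: u(n) = A·r₁^n + B·r₂^n.
From the initial conditions, A + B = -2 and r₁A + r₂B = -4.
Since r₁ - r₂ = √13: A = (-4 - (-2)r₂)/√13 = - \frac{7 \sqrt{13}}{13} - 1, and B = -2 - A = -1 + \frac{7 \sqrt{13}}{13}.
So u(n) = \left(- \frac{7 \sqrt{13}}{13} - 1\right)\left(- \frac{3}{2} + \frac{\sqrt{13}}{2}\right)^n + \left(-1 + \frac{7 \sqrt{13}}{13}\right)\left(- \frac{\sqrt{13}}{2} - \frac{3}{2}\right)^n.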